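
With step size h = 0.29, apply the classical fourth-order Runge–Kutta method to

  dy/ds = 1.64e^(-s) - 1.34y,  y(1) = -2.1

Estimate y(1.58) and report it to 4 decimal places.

-0.7878

RK4: k1 = f(s_n, y_n); k2 = f(s_n + h/2, y_n + (h/2)·k1); k3 = f(s_n + h/2, y_n + (h/2)·k2); k4 = f(s_n + h, y_n + h·k3); y_{n+1} = y_n + (h/6)·(k1 + 2k2 + 2k3 + k4).
s=1.000000, y=-2.100000:
  k1 = f(1.000000, -2.100000) = 3.417322
  k2 = f(1.145000, -1.604488) = 2.671902
  k3 = f(1.145000, -1.712574) = 2.816737
  k4 = f(1.290000, -1.283146) = 2.170860
  y ← -2.100000 + (0.29/6)·(k1 + 2k2 + 2k3 + k4) = -1.299336
s=1.290000, y=-1.299336:
  k1 = f(1.290000, -1.299336) = 2.192555
  k2 = f(1.435000, -0.981416) = 1.705606
  k3 = f(1.435000, -1.052023) = 1.800220
  k4 = f(1.580000, -0.777272) = 1.379344
  y ← -1.299336 + (0.29/6)·(k1 + 2k2 + 2k3 + k4) = -0.787798
y(1.58) ≈ -0.7878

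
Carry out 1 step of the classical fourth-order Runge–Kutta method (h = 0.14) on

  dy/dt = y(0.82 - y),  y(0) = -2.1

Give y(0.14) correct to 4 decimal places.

RK4: k1 = f(t_n, y_n); k2 = f(t_n + h/2, y_n + (h/2)·k1); k3 = f(t_n + h/2, y_n + (h/2)·k2); k4 = f(t_n + h, y_n + h·k3); y_{n+1} = y_n + (h/6)·(k1 + 2k2 + 2k3 + k4).
t=0.000000, y=-2.100000:
  k1 = f(0.000000, -2.100000) = -6.132000
  k2 = f(0.070000, -2.529240) = -8.471032
  k3 = f(0.070000, -2.692972) = -9.460337
  k4 = f(0.140000, -3.424447) = -14.534885
  y ← -2.100000 + (0.14/6)·(k1 + 2k2 + 2k3 + k4) = -3.419025
y(0.14) ≈ -3.4190

-3.4190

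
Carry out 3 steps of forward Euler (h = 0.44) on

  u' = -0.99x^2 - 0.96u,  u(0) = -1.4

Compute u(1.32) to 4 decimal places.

Euler: u_{n+1} = u_n + h·f(x_n, u_n).
x=0.000000, u=-1.400000: f=1.344000 → u ← -1.400000 + 0.44·1.344000 = -0.808640
x=0.440000, u=-0.808640: f=0.584630 → u ← -0.808640 + 0.44·0.584630 = -0.551403
x=0.880000, u=-0.551403: f=-0.237309 → u ← -0.551403 + 0.44·(-0.237309) = -0.655819
u(1.32) ≈ -0.6558

-0.6558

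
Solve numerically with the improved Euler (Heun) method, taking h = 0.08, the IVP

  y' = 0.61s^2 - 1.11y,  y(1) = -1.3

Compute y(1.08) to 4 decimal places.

Heun: k1 = f(s_n, y_n); k2 = f(s_n + h, y_n + h·k1); y_{n+1} = y_n + (h/2)·(k1 + k2).
s=1.000000, y=-1.300000:
  k1 = f(1.000000, -1.300000) = 2.053000
  k2 = f(1.080000, -1.135760) = 1.972198
  y ← -1.300000 + (0.08/2)·(2.053000 + 1.972198) = -1.138992
y(1.08) ≈ -1.1390

-1.1390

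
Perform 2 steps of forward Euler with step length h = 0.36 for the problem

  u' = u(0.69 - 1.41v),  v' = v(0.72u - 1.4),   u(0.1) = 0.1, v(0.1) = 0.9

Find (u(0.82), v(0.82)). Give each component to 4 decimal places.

Euler on (u,v): u_{n+1} = u_n + h·u', v_{n+1} = v_n + h·v'.
0.100000: (0.100000, 0.900000); f=(-0.057900, -1.195200) → (0.079156, 0.469728)
0.460000: (0.079156, 0.469728); f=(0.002191, -0.630848) → (0.079945, 0.242623)
(u(0.82), v(0.82)) ≈ (0.0799, 0.2426)

0.0799, 0.2426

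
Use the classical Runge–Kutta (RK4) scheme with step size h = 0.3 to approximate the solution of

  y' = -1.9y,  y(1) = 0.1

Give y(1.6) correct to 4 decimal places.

RK4: k1 = f(t_n, y_n); k2 = f(t_n + h/2, y_n + (h/2)·k1); k3 = f(t_n + h/2, y_n + (h/2)·k2); k4 = f(t_n + h, y_n + h·k3); y_{n+1} = y_n + (h/6)·(k1 + 2k2 + 2k3 + k4).
t=1.000000, y=0.100000:
  k1 = f(1.000000, 0.100000) = -0.190000
  k2 = f(1.150000, 0.071500) = -0.135850
  k3 = f(1.150000, 0.079623) = -0.151283
  k4 = f(1.300000, 0.054615) = -0.103769
  y ← 0.100000 + (0.3/6)·(k1 + 2k2 + 2k3 + k4) = 0.056598
t=1.300000, y=0.056598:
  k1 = f(1.300000, 0.056598) = -0.107537
  k2 = f(1.450000, 0.040468) = -0.076889
  k3 = f(1.450000, 0.045065) = -0.085623
  k4 = f(1.600000, 0.030911) = -0.058731
  y ← 0.056598 + (0.3/6)·(k1 + 2k2 + 2k3 + k4) = 0.032034
y(1.6) ≈ 0.0320

0.0320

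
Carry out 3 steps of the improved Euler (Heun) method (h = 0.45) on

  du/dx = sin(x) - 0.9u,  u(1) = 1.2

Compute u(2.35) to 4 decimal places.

Heun: k1 = f(x_n, u_n); k2 = f(x_n + h, u_n + h·k1); u_{n+1} = u_n + (h/2)·(k1 + k2).
x=1.000000, u=1.200000:
  k1 = f(1.000000, 1.200000) = -0.238529
  k2 = f(1.450000, 1.092662) = 0.009317
  u ← 1.200000 + (0.45/2)·(-0.238529 + 0.009317) = 1.148427
x=1.450000, u=1.148427:
  k1 = f(1.450000, 1.148427) = -0.040872
  k2 = f(1.900000, 1.130035) = -0.070732
  u ← 1.148427 + (0.45/2)·(-0.040872 + (-0.070732)) = 1.123317
x=1.900000, u=1.123317:
  k1 = f(1.900000, 1.123317) = -0.064685
  k2 = f(2.350000, 1.094208) = -0.273314
  u ← 1.123317 + (0.45/2)·(-0.064685 + (-0.273314)) = 1.047267
u(2.35) ≈ 1.0473

1.0473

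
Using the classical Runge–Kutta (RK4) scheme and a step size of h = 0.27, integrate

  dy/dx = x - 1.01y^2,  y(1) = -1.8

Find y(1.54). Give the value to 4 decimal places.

RK4: k1 = f(x_n, y_n); k2 = f(x_n + h/2, y_n + (h/2)·k1); k3 = f(x_n + h/2, y_n + (h/2)·k2); k4 = f(x_n + h, y_n + h·k3); y_{n+1} = y_n + (h/6)·(k1 + 2k2 + 2k3 + k4).
x=1.000000, y=-1.800000:
  k1 = f(1.000000, -1.800000) = -2.272400
  k2 = f(1.135000, -2.106774) = -3.347882
  k3 = f(1.135000, -2.251964) = -3.987055
  k4 = f(1.270000, -2.876505) = -7.087024
  y ← -1.800000 + (0.27/6)·(k1 + 2k2 + 2k3 + k4) = -2.881318
x=1.270000, y=-2.881318:
  k1 = f(1.270000, -2.881318) = -7.115016
  k2 = f(1.405000, -3.841846) = -13.502375
  k3 = f(1.405000, -4.704139) = -20.945213
  k4 = f(1.540000, -8.536526) = -72.060996
  y ← -2.881318 + (0.27/6)·(k1 + 2k2 + 2k3 + k4) = -9.544522
y(1.54) ≈ -9.5445

-9.5445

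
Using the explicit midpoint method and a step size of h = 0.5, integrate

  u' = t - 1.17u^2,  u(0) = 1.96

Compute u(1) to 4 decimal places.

1.4897

Midpoint: k1 = f(t_n, u_n); k2 = f(t_n + h/2, u_n + (h/2)·k1); u_{n+1} = u_n + h·k2.
t=0.000000, u=1.960000:
  k1 = f(0.000000, 1.960000) = -4.494672
  k2 = f(0.250000, 0.836332) = -0.568358
  u ← 1.960000 + 0.5·(-0.568358) = 1.675821
t=0.500000, u=1.675821:
  k1 = f(0.500000, 1.675821) = -2.785800
  k2 = f(0.750000, 0.979371) = -0.372226
  u ← 1.675821 + 0.5·(-0.372226) = 1.489708
u(1) ≈ 1.4897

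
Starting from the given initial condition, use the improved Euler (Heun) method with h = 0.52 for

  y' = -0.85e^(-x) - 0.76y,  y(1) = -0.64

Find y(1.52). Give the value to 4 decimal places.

-0.5346

Heun: k1 = f(x_n, y_n); k2 = f(x_n + h, y_n + h·k1); y_{n+1} = y_n + (h/2)·(k1 + k2).
x=1.000000, y=-0.640000:
  k1 = f(1.000000, -0.640000) = 0.173702
  k2 = f(1.520000, -0.549675) = 0.231848
  y ← -0.640000 + (0.52/2)·(0.173702 + 0.231848) = -0.534557
y(1.52) ≈ -0.5346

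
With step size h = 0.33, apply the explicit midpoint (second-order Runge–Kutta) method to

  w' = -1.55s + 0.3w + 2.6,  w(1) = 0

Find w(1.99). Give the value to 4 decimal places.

Midpoint: k1 = f(s_n, w_n); k2 = f(s_n + h/2, w_n + (h/2)·k1); w_{n+1} = w_n + h·k2.
s=1.000000, w=0.000000:
  k1 = f(1.000000, 0.000000) = 1.050000
  k2 = f(1.165000, 0.173250) = 0.846225
  w ← 0.000000 + 0.33·0.846225 = 0.279254
s=1.330000, w=0.279254:
  k1 = f(1.330000, 0.279254) = 0.622276
  k2 = f(1.495000, 0.381930) = 0.397329
  w ← 0.279254 + 0.33·0.397329 = 0.410373
s=1.660000, w=0.410373:
  k1 = f(1.660000, 0.410373) = 0.150112
  k2 = f(1.825000, 0.435141) = -0.098208
  w ← 0.410373 + 0.33·(-0.098208) = 0.377964
w(1.99) ≈ 0.3780

0.3780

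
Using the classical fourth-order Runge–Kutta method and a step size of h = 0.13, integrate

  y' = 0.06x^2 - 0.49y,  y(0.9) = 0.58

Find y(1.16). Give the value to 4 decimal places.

RK4: k1 = f(x_n, y_n); k2 = f(x_n + h/2, y_n + (h/2)·k1); k3 = f(x_n + h/2, y_n + (h/2)·k2); k4 = f(x_n + h, y_n + h·k3); y_{n+1} = y_n + (h/6)·(k1 + 2k2 + 2k3 + k4).
x=0.900000, y=0.580000:
  k1 = f(0.900000, 0.580000) = -0.235600
  k2 = f(0.965000, 0.564686) = -0.220823
  k3 = f(0.965000, 0.565647) = -0.221293
  k4 = f(1.030000, 0.551232) = -0.206450
  y ← 0.580000 + (0.13/6)·(k1 + 2k2 + 2k3 + k4) = 0.551264
x=1.030000, y=0.551264:
  k1 = f(1.030000, 0.551264) = -0.206465
  k2 = f(1.095000, 0.537844) = -0.191602
  k3 = f(1.095000, 0.538810) = -0.192075
  k4 = f(1.160000, 0.526294) = -0.177148
  y ← 0.551264 + (0.13/6)·(k1 + 2k2 + 2k3 + k4) = 0.526326
y(1.16) ≈ 0.5263

0.5263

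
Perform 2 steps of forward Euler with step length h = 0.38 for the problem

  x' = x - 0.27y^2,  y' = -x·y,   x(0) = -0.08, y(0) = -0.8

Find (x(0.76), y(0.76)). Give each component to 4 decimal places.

Euler on (x,y): x_{n+1} = x_n + h·x', y_{n+1} = y_n + h·y'.
0.000000: (-0.080000, -0.800000); f=(-0.252800, -0.064000) → (-0.176064, -0.824320)
0.380000: (-0.176064, -0.824320); f=(-0.359530, -0.145133) → (-0.312685, -0.879471)
(x(0.76), y(0.76)) ≈ (-0.3127, -0.8795)

-0.3127, -0.8795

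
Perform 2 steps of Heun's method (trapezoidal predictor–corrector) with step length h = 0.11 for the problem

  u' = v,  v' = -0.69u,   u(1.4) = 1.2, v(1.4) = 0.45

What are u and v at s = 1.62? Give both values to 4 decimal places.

1.2786, 0.2611

Heun on (u,v): k1 = f(s_n, state_n); k2 = f(s_n + h, state_n + h·k1); state_{n+1} = state_n + (h/2)·(k1 + k2).
1.400000: (1.200000, 0.450000)
  k1 = (0.450000, -0.828000)
  predictor → (1.249500, 0.358920)
  k2 = (0.358920, -0.862155)
  → (1.244491, 0.357041)
1.510000: (1.244491, 0.357041)
  k1 = (0.357041, -0.858699)
  predictor → (1.283765, 0.262585)
  k2 = (0.262585, -0.885798)
  → (1.278570, 0.261094)
(u(1.62), v(1.62)) ≈ (1.2786, 0.2611)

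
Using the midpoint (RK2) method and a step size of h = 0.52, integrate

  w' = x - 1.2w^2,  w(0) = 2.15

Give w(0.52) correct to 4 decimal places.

Midpoint: k1 = f(x_n, w_n); k2 = f(x_n + h/2, w_n + (h/2)·k1); w_{n+1} = w_n + h·k2.
x=0.000000, w=2.150000:
  k1 = f(0.000000, 2.150000) = -5.547000
  k2 = f(0.260000, 0.707780) = -0.341143
  w ← 2.150000 + 0.52·(-0.341143) = 1.972606
w(0.52) ≈ 1.9726

1.9726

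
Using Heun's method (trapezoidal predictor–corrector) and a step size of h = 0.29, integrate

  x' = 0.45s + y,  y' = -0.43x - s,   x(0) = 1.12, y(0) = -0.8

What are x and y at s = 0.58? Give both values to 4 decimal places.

Heun on (x,y): k1 = f(s_n, state_n); k2 = f(s_n + h, state_n + h·k1); state_{n+1} = state_n + (h/2)·(k1 + k2).
0.000000: (1.120000, -0.800000)
  k1 = (-0.800000, -0.481600)
  predictor → (0.888000, -0.939664)
  k2 = (-0.809164, -0.671840)
  → (0.886671, -0.967249)
0.290000: (0.886671, -0.967249)
  k1 = (-0.836749, -0.671269)
  predictor → (0.644014, -1.161917)
  k2 = (-0.900917, -0.856926)
  → (0.634710, -1.188837)
(x(0.58), y(0.58)) ≈ (0.6347, -1.1888)

0.6347, -1.1888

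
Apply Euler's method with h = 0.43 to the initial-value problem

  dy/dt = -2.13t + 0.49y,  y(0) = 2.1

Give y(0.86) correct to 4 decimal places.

2.6843

Euler: y_{n+1} = y_n + h·f(t_n, y_n).
t=0.000000, y=2.100000: f=1.029000 → y ← 2.100000 + 0.43·1.029000 = 2.542470
t=0.430000, y=2.542470: f=0.329910 → y ← 2.542470 + 0.43·0.329910 = 2.684331
y(0.86) ≈ 2.6843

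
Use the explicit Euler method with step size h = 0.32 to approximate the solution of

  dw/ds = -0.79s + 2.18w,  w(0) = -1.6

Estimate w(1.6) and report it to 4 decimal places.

-24.1554

Euler: w_{n+1} = w_n + h·f(s_n, w_n).
s=0.000000, w=-1.600000: f=-3.488000 → w ← -1.600000 + 0.32·(-3.488000) = -2.716160
s=0.320000, w=-2.716160: f=-6.174029 → w ← -2.716160 + 0.32·(-6.174029) = -4.691849
s=0.640000, w=-4.691849: f=-10.733831 → w ← -4.691849 + 0.32·(-10.733831) = -8.126675
s=0.960000, w=-8.126675: f=-18.474552 → w ← -8.126675 + 0.32·(-18.474552) = -14.038532
s=1.280000, w=-14.038532: f=-31.615199 → w ← -14.038532 + 0.32·(-31.615199) = -24.155396
w(1.6) ≈ -24.1554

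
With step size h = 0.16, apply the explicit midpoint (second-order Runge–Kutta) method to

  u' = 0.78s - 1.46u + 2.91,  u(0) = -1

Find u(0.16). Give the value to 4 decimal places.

-0.3725

Midpoint: k1 = f(s_n, u_n); k2 = f(s_n + h/2, u_n + (h/2)·k1); u_{n+1} = u_n + h·k2.
s=0.000000, u=-1.000000:
  k1 = f(0.000000, -1.000000) = 4.370000
  k2 = f(0.080000, -0.650400) = 3.921984
  u ← -1.000000 + 0.16·3.921984 = -0.372483
u(0.16) ≈ -0.3725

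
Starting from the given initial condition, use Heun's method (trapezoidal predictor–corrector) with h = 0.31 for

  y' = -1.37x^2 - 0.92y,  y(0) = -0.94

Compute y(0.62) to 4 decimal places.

-0.6481

Heun: k1 = f(x_n, y_n); k2 = f(x_n + h, y_n + h·k1); y_{n+1} = y_n + (h/2)·(k1 + k2).
x=0.000000, y=-0.940000:
  k1 = f(0.000000, -0.940000) = 0.864800
  k2 = f(0.310000, -0.671912) = 0.486502
  y ← -0.940000 + (0.31/2)·(0.864800 + 0.486502) = -0.730548
x=0.310000, y=-0.730548:
  k1 = f(0.310000, -0.730548) = 0.540447
  k2 = f(0.620000, -0.563010) = -0.008659
  y ← -0.730548 + (0.31/2)·(0.540447 + (-0.008659)) = -0.648121
y(0.62) ≈ -0.6481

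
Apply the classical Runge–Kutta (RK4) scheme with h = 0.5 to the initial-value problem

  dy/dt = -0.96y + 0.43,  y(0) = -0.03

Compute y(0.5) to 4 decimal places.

RK4: k1 = f(t_n, y_n); k2 = f(t_n + h/2, y_n + (h/2)·k1); k3 = f(t_n + h/2, y_n + (h/2)·k2); k4 = f(t_n + h, y_n + h·k3); y_{n+1} = y_n + (h/6)·(k1 + 2k2 + 2k3 + k4).
t=0.000000, y=-0.030000:
  k1 = f(0.000000, -0.030000) = 0.458800
  k2 = f(0.250000, 0.084700) = 0.348688
  k3 = f(0.250000, 0.057172) = 0.375115
  k4 = f(0.500000, 0.157557) = 0.278745
  y ← -0.030000 + (0.5/6)·(k1 + 2k2 + 2k3 + k4) = 0.152096
y(0.5) ≈ 0.1521

0.1521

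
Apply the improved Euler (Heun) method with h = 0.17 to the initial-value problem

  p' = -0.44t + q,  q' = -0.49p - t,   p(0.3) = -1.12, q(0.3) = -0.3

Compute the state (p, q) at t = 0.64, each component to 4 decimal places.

Heun on (p,q): k1 = f(t_n, state_n); k2 = f(t_n + h, state_n + h·k1); state_{n+1} = state_n + (h/2)·(k1 + k2).
0.300000: (-1.120000, -0.300000)
  k1 = (-0.432000, 0.248800)
  predictor → (-1.193440, -0.257704)
  k2 = (-0.464504, 0.114786)
  → (-1.196203, -0.269095)
0.470000: (-1.196203, -0.269095)
  k1 = (-0.475895, 0.116139)
  predictor → (-1.277105, -0.249352)
  k2 = (-0.530952, -0.014219)
  → (-1.281785, -0.260432)
(p(0.64), q(0.64)) ≈ (-1.2818, -0.2604)

-1.2818, -0.2604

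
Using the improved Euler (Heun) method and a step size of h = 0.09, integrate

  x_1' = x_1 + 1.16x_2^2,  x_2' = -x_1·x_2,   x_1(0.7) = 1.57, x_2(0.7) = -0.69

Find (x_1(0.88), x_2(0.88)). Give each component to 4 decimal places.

1.9620, -0.5031

Heun on (x_1,x_2): k1 = f(s_n, state_n); k2 = f(s_n + h, state_n + h·k1); state_{n+1} = state_n + (h/2)·(k1 + k2).
0.700000: (1.570000, -0.690000)
  k1 = (2.122276, 1.083300)
  predictor → (1.761005, -0.592503)
  k2 = (2.168234, 1.043401)
  → (1.763073, -0.594298)
0.790000: (1.763073, -0.594298)
  k1 = (2.172774, 1.047792)
  predictor → (1.958623, -0.499997)
  k2 = (2.248619, 0.979306)
  → (1.962036, -0.503079)
(x_1(0.88), x_2(0.88)) ≈ (1.9620, -0.5031)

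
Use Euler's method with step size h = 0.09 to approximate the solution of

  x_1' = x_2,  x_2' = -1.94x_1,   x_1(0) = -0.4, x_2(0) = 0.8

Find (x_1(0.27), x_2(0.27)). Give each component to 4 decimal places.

-0.1663, 0.9707

Euler on (x_1,x_2): x_1_{n+1} = x_1_n + h·x_1', x_2_{n+1} = x_2_n + h·x_2'.
0.000000: (-0.400000, 0.800000); f=(0.800000, 0.776000) → (-0.328000, 0.869840)
0.090000: (-0.328000, 0.869840); f=(0.869840, 0.636320) → (-0.249714, 0.927109)
0.180000: (-0.249714, 0.927109); f=(0.927109, 0.484446) → (-0.166275, 0.970709)
(x_1(0.27), x_2(0.27)) ≈ (-0.1663, 0.9707)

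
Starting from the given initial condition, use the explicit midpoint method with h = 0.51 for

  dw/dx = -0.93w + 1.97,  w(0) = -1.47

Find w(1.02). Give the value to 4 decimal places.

Midpoint: k1 = f(x_n, w_n); k2 = f(x_n + h/2, w_n + (h/2)·k1); w_{n+1} = w_n + h·k2.
x=0.000000, w=-1.470000:
  k1 = f(0.000000, -1.470000) = 3.337100
  k2 = f(0.255000, -0.619039) = 2.545707
  w ← -1.470000 + 0.51·2.545707 = -0.171690
x=0.510000, w=-0.171690:
  k1 = f(0.510000, -0.171690) = 2.129671
  k2 = f(0.765000, 0.371377) = 1.624620
  w ← -0.171690 + 0.51·1.624620 = 0.656867
w(1.02) ≈ 0.6569

0.6569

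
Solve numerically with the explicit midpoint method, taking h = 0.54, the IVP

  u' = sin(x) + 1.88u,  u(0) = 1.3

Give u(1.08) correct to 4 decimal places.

9.2211

Midpoint: k1 = f(x_n, u_n); k2 = f(x_n + h/2, u_n + (h/2)·k1); u_{n+1} = u_n + h·k2.
x=0.000000, u=1.300000:
  k1 = f(0.000000, 1.300000) = 2.444000
  k2 = f(0.270000, 1.959880) = 3.951306
  u ← 1.300000 + 0.54·3.951306 = 3.433705
x=0.540000, u=3.433705:
  k1 = f(0.540000, 3.433705) = 6.969502
  k2 = f(0.810000, 5.315471) = 10.717372
  u ← 3.433705 + 0.54·10.717372 = 9.221086
u(1.08) ≈ 9.2211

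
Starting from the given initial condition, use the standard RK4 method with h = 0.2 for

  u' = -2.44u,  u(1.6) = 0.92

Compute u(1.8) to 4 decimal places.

RK4: k1 = f(s_n, u_n); k2 = f(s_n + h/2, u_n + (h/2)·k1); k3 = f(s_n + h/2, u_n + (h/2)·k2); k4 = f(s_n + h, u_n + h·k3); u_{n+1} = u_n + (h/6)·(k1 + 2k2 + 2k3 + k4).
s=1.600000, u=0.920000:
  k1 = f(1.600000, 0.920000) = -2.244800
  k2 = f(1.700000, 0.695520) = -1.697069
  k3 = f(1.700000, 0.750293) = -1.830715
  k4 = f(1.800000, 0.553857) = -1.351411
  u ← 0.920000 + (0.2/6)·(k1 + 2k2 + 2k3 + k4) = 0.564941
u(1.8) ≈ 0.5649

0.5649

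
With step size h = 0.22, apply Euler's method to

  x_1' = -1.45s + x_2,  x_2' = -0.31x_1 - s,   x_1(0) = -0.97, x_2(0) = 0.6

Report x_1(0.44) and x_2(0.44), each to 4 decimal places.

Euler on (x_1,x_2): x_1_{n+1} = x_1_n + h·x_1', x_2_{n+1} = x_2_n + h·x_2'.
0.000000: (-0.970000, 0.600000); f=(0.600000, 0.300700) → (-0.838000, 0.666154)
0.220000: (-0.838000, 0.666154); f=(0.347154, 0.039780) → (-0.761626, 0.674906)
(x_1(0.44), x_2(0.44)) ≈ (-0.7616, 0.6749)

-0.7616, 0.6749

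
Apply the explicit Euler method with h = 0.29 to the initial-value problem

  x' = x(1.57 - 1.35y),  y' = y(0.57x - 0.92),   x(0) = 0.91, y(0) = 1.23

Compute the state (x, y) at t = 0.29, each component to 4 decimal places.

0.8861, 1.0869

Euler on (x,y): x_{n+1} = x_n + h·x', y_{n+1} = y_n + h·y'.
0.000000: (0.910000, 1.230000); f=(-0.082355, -0.493599) → (0.886117, 1.086856)
(x(0.29), y(0.29)) ≈ (0.8861, 1.0869)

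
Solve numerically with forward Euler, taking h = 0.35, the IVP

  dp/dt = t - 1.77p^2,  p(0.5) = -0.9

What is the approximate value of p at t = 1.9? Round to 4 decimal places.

Euler: p_{n+1} = p_n + h·f(t_n, p_n).
t=0.500000, p=-0.900000: f=-0.933700 → p ← -0.900000 + 0.35·(-0.933700) = -1.226795
t=0.850000, p=-1.226795: f=-1.813896 → p ← -1.226795 + 0.35·(-1.813896) = -1.861659
t=1.200000, p=-1.861659: f=-4.934418 → p ← -1.861659 + 0.35·(-4.934418) = -3.588705
t=1.550000, p=-3.588705: f=-21.245480 → p ← -3.588705 + 0.35·(-21.245480) = -11.024623
p(1.9) ≈ -11.0246

-11.0246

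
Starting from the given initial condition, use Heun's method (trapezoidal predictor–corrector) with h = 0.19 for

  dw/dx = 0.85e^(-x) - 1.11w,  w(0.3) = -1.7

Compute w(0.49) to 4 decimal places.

Heun: k1 = f(x_n, w_n); k2 = f(x_n + h, w_n + h·k1); w_{n+1} = w_n + (h/2)·(k1 + k2).
x=0.300000, w=-1.700000:
  k1 = f(0.300000, -1.700000) = 2.516695
  k2 = f(0.490000, -1.221828) = 1.876961
  w ← -1.700000 + (0.19/2)·(2.516695 + 1.876961) = -1.282603
w(0.49) ≈ -1.2826

-1.2826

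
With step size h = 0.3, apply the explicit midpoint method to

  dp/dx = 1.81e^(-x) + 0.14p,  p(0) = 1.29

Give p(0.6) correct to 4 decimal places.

2.2570

Midpoint: k1 = f(x_n, p_n); k2 = f(x_n + h/2, p_n + (h/2)·k1); p_{n+1} = p_n + h·k2.
x=0.000000, p=1.290000:
  k1 = f(0.000000, 1.290000) = 1.990600
  k2 = f(0.150000, 1.588590) = 1.780284
  p ← 1.290000 + 0.3·1.780284 = 1.824085
x=0.300000, p=1.824085:
  k1 = f(0.300000, 1.824085) = 1.596253
  k2 = f(0.450000, 2.063523) = 1.443000
  p ← 1.824085 + 0.3·1.443000 = 2.256985
p(0.6) ≈ 2.2570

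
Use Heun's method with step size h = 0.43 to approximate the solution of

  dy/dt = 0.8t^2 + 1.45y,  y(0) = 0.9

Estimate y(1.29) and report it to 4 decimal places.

Heun: k1 = f(t_n, y_n); k2 = f(t_n + h, y_n + h·k1); y_{n+1} = y_n + (h/2)·(k1 + k2).
t=0.000000, y=0.900000:
  k1 = f(0.000000, 0.900000) = 1.305000
  k2 = f(0.430000, 1.461150) = 2.266587
  y ← 0.900000 + (0.43/2)·(1.305000 + 2.266587) = 1.667891
t=0.430000, y=1.667891:
  k1 = f(0.430000, 1.667891) = 2.566362
  k2 = f(0.860000, 2.771427) = 4.610249
  y ← 1.667891 + (0.43/2)·(2.566362 + 4.610249) = 3.210863
t=0.860000, y=3.210863:
  k1 = f(0.860000, 3.210863) = 5.247431
  k2 = f(1.290000, 5.467258) = 9.258804
  y ← 3.210863 + (0.43/2)·(5.247431 + 9.258804) = 6.329703
y(1.29) ≈ 6.3297

6.3297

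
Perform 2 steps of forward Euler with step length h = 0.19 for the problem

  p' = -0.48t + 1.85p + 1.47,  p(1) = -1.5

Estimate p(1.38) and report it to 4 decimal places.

-2.3148

Euler: p_{n+1} = p_n + h·f(t_n, p_n).
t=1.000000, p=-1.500000: f=-1.785000 → p ← -1.500000 + 0.19·(-1.785000) = -1.839150
t=1.190000, p=-1.839150: f=-2.503628 → p ← -1.839150 + 0.19·(-2.503628) = -2.314839
p(1.38) ≈ -2.3148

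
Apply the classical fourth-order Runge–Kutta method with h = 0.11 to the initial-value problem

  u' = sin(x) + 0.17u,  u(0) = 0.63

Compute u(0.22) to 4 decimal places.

0.6784

RK4: k1 = f(x_n, u_n); k2 = f(x_n + h/2, u_n + (h/2)·k1); k3 = f(x_n + h/2, u_n + (h/2)·k2); k4 = f(x_n + h, u_n + h·k3); u_{n+1} = u_n + (h/6)·(k1 + 2k2 + 2k3 + k4).
x=0.000000, u=0.630000:
  k1 = f(0.000000, 0.630000) = 0.107100
  k2 = f(0.055000, 0.635891) = 0.163074
  k3 = f(0.055000, 0.638969) = 0.163597
  k4 = f(0.110000, 0.647996) = 0.219938
  u ← 0.630000 + (0.11/6)·(k1 + 2k2 + 2k3 + k4) = 0.647974
x=0.110000, u=0.647974:
  k1 = f(0.110000, 0.647974) = 0.219934
  k2 = f(0.165000, 0.660070) = 0.276464
  k3 = f(0.165000, 0.663179) = 0.276993
  k4 = f(0.220000, 0.678443) = 0.333565
  u ← 0.647974 + (0.11/6)·(k1 + 2k2 + 2k3 + k4) = 0.678415
u(0.22) ≈ 0.6784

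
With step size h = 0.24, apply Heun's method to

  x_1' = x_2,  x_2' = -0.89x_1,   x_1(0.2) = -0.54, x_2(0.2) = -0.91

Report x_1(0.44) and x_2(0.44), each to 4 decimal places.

-0.7446, -0.7713

Heun on (x_1,x_2): k1 = f(x_n, state_n); k2 = f(x_n + h, state_n + h·k1); state_{n+1} = state_n + (h/2)·(k1 + k2).
0.200000: (-0.540000, -0.910000)
  k1 = (-0.910000, 0.480600)
  predictor → (-0.758400, -0.794656)
  k2 = (-0.794656, 0.674976)
  → (-0.744559, -0.771331)
(x_1(0.44), x_2(0.44)) ≈ (-0.7446, -0.7713)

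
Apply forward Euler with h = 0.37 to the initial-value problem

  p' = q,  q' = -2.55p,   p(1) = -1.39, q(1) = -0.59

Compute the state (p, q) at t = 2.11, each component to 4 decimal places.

-0.5130, 3.5045

Euler on (p,q): p_{n+1} = p_n + h·p', q_{n+1} = q_n + h·q'.
1.000000: (-1.390000, -0.590000); f=(-0.590000, 3.544500) → (-1.608300, 0.721465)
1.370000: (-1.608300, 0.721465); f=(0.721465, 4.101165) → (-1.341358, 2.238896)
1.740000: (-1.341358, 2.238896); f=(2.238896, 3.420463) → (-0.512966, 3.504467)
(p(2.11), q(2.11)) ≈ (-0.5130, 3.5045)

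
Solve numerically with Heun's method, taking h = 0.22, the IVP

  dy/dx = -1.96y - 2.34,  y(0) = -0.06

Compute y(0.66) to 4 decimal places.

Heun: k1 = f(x_n, y_n); k2 = f(x_n + h, y_n + h·k1); y_{n+1} = y_n + (h/2)·(k1 + k2).
x=0.000000, y=-0.060000:
  k1 = f(0.000000, -0.060000) = -2.222400
  k2 = f(0.220000, -0.548928) = -1.264101
  y ← -0.060000 + (0.22/2)·(-2.222400 + (-1.264101)) = -0.443515
x=0.220000, y=-0.443515:
  k1 = f(0.220000, -0.443515) = -1.470710
  k2 = f(0.440000, -0.767071) = -0.836540
  y ← -0.443515 + (0.22/2)·(-1.470710 + (-0.836540)) = -0.697313
x=0.440000, y=-0.697313:
  k1 = f(0.440000, -0.697313) = -0.973267
  k2 = f(0.660000, -0.911431) = -0.553594
  y ← -0.697313 + (0.22/2)·(-0.973267 + (-0.553594)) = -0.865267
y(0.66) ≈ -0.8653

-0.8653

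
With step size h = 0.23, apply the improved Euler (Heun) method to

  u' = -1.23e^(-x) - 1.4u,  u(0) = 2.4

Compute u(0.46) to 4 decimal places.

Heun: k1 = f(x_n, u_n); k2 = f(x_n + h, u_n + h·k1); u_{n+1} = u_n + (h/2)·(k1 + k2).
x=0.000000, u=2.400000:
  k1 = f(0.000000, 2.400000) = -4.590000
  k2 = f(0.230000, 1.344300) = -2.859296
  u ← 2.400000 + (0.23/2)·(-4.590000 + (-2.859296)) = 1.543331
x=0.230000, u=1.543331:
  k1 = f(0.230000, 1.543331) = -3.137940
  k2 = f(0.460000, 0.821605) = -1.926726
  u ← 1.543331 + (0.23/2)·(-3.137940 + (-1.926726)) = 0.960894
u(0.46) ≈ 0.9609

0.9609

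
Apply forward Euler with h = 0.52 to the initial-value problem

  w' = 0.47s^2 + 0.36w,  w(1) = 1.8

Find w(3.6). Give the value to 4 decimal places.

11.3290

Euler: w_{n+1} = w_n + h·f(s_n, w_n).
s=1.000000, w=1.800000: f=1.118000 → w ← 1.800000 + 0.52·1.118000 = 2.381360
s=1.520000, w=2.381360: f=1.943178 → w ← 2.381360 + 0.52·1.943178 = 3.391812
s=2.040000, w=3.391812: f=3.177004 → w ← 3.391812 + 0.52·3.177004 = 5.043855
s=2.560000, w=5.043855: f=4.895980 → w ← 5.043855 + 0.52·4.895980 = 7.589764
s=3.080000, w=7.589764: f=7.190923 → w ← 7.589764 + 0.52·7.190923 = 11.329044
w(3.6) ≈ 11.3290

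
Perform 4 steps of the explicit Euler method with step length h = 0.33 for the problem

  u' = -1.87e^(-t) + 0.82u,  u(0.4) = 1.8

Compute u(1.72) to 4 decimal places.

2.9375

Euler: u_{n+1} = u_n + h·f(t_n, u_n).
t=0.400000, u=1.800000: f=0.222502 → u ← 1.800000 + 0.33·0.222502 = 1.873425
t=0.730000, u=1.873425: f=0.635039 → u ← 1.873425 + 0.33·0.635039 = 2.082988
t=1.060000, u=2.082988: f=1.060178 → u ← 2.082988 + 0.33·1.060178 = 2.432847
t=1.390000, u=2.432847: f=1.529164 → u ← 2.432847 + 0.33·1.529164 = 2.937471
u(1.72) ≈ 2.9375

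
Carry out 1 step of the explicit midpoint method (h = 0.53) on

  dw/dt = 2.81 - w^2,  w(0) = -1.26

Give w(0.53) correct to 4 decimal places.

-0.2351

Midpoint: k1 = f(t_n, w_n); k2 = f(t_n + h/2, w_n + (h/2)·k1); w_{n+1} = w_n + h·k2.
t=0.000000, w=-1.260000:
  k1 = f(0.000000, -1.260000) = 1.222400
  k2 = f(0.265000, -0.936064) = 1.933784
  w ← -1.260000 + 0.53·1.933784 = -0.235094
w(0.53) ≈ -0.2351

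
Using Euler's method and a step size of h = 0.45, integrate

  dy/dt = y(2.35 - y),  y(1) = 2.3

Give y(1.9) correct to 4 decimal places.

Euler: y_{n+1} = y_n + h·f(t_n, y_n).
t=1.000000, y=2.300000: f=0.115000 → y ← 2.300000 + 0.45·0.115000 = 2.351750
t=1.450000, y=2.351750: f=-0.004116 → y ← 2.351750 + 0.45·(-0.004116) = 2.349898
y(1.9) ≈ 2.3499

2.3499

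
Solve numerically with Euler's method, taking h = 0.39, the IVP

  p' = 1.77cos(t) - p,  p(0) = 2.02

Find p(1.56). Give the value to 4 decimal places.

1.2426

Euler: p_{n+1} = p_n + h·f(t_n, p_n).
t=0.000000, p=2.020000: f=-0.250000 → p ← 2.020000 + 0.39·(-0.250000) = 1.922500
t=0.390000, p=1.922500: f=-0.285411 → p ← 1.922500 + 0.39·(-0.285411) = 1.811190
t=0.780000, p=1.811190: f=-0.552873 → p ← 1.811190 + 0.39·(-0.552873) = 1.595569
t=1.170000, p=1.595569: f=-0.905001 → p ← 1.595569 + 0.39·(-0.905001) = 1.242619
p(1.56) ≈ 1.2426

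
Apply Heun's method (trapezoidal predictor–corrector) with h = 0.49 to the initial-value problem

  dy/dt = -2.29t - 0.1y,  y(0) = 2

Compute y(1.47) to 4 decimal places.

-0.6427

Heun: k1 = f(t_n, y_n); k2 = f(t_n + h, y_n + h·k1); y_{n+1} = y_n + (h/2)·(k1 + k2).
t=0.000000, y=2.000000:
  k1 = f(0.000000, 2.000000) = -0.200000
  k2 = f(0.490000, 1.902000) = -1.312300
  y ← 2.000000 + (0.49/2)·(-0.200000 + (-1.312300)) = 1.629487
t=0.490000, y=1.629487:
  k1 = f(0.490000, 1.629487) = -1.285049
  k2 = f(0.980000, 0.999813) = -2.344181
  y ← 1.629487 + (0.49/2)·(-1.285049 + (-2.344181)) = 0.740325
t=0.980000, y=0.740325:
  k1 = f(0.980000, 0.740325) = -2.318233
  k2 = f(1.470000, -0.395609) = -3.326739
  y ← 0.740325 + (0.49/2)·(-2.318233 + (-3.326739)) = -0.642693
y(1.47) ≈ -0.6427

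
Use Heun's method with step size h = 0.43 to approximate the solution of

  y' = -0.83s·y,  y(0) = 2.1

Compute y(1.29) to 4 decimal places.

1.0567

Heun: k1 = f(s_n, y_n); k2 = f(s_n + h, y_n + h·k1); y_{n+1} = y_n + (h/2)·(k1 + k2).
s=0.000000, y=2.100000:
  k1 = f(0.000000, 2.100000) = 0.000000
  k2 = f(0.430000, 2.100000) = -0.749490
  y ← 2.100000 + (0.43/2)·(0.000000 + (-0.749490)) = 1.938860
s=0.430000, y=1.938860:
  k1 = f(0.430000, 1.938860) = -0.691979
  k2 = f(0.860000, 1.641309) = -1.171566
  y ← 1.938860 + (0.43/2)·(-0.691979 + (-1.171566)) = 1.538197
s=0.860000, y=1.538197:
  k1 = f(0.860000, 1.538197) = -1.097965
  k2 = f(1.290000, 1.066072) = -1.141444
  y ← 1.538197 + (0.43/2)·(-1.097965 + (-1.141444)) = 1.056725
y(1.29) ≈ 1.0567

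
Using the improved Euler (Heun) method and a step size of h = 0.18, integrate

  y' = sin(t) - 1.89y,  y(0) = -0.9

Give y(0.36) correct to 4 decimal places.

-0.4096

Heun: k1 = f(t_n, y_n); k2 = f(t_n + h, y_n + h·k1); y_{n+1} = y_n + (h/2)·(k1 + k2).
t=0.000000, y=-0.900000:
  k1 = f(0.000000, -0.900000) = 1.701000
  k2 = f(0.180000, -0.593820) = 1.301349
  y ← -0.900000 + (0.18/2)·(1.701000 + 1.301349) = -0.629789
t=0.180000, y=-0.629789:
  k1 = f(0.180000, -0.629789) = 1.369330
  k2 = f(0.360000, -0.383309) = 1.076729
  y ← -0.629789 + (0.18/2)·(1.369330 + 1.076729) = -0.409643
y(0.36) ≈ -0.4096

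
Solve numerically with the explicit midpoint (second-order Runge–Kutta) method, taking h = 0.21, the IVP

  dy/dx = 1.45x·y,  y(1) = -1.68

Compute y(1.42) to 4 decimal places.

Midpoint: k1 = f(x_n, y_n); k2 = f(x_n + h/2, y_n + (h/2)·k1); y_{n+1} = y_n + h·k2.
x=1.000000, y=-1.680000:
  k1 = f(1.000000, -1.680000) = -2.436000
  k2 = f(1.105000, -1.935780) = -3.101604
  y ← -1.680000 + 0.21·(-3.101604) = -2.331337
x=1.210000, y=-2.331337:
  k1 = f(1.210000, -2.331337) = -4.090330
  k2 = f(1.315000, -2.760821) = -5.264196
  y ← -2.331337 + 0.21·(-5.264196) = -3.436818
y(1.42) ≈ -3.4368

-3.4368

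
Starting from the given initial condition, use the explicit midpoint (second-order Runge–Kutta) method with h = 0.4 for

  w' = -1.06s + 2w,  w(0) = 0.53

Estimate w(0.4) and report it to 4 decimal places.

1.0388

Midpoint: k1 = f(s_n, w_n); k2 = f(s_n + h/2, w_n + (h/2)·k1); w_{n+1} = w_n + h·k2.
s=0.000000, w=0.530000:
  k1 = f(0.000000, 0.530000) = 1.060000
  k2 = f(0.200000, 0.742000) = 1.272000
  w ← 0.530000 + 0.4·1.272000 = 1.038800
w(0.4) ≈ 1.0388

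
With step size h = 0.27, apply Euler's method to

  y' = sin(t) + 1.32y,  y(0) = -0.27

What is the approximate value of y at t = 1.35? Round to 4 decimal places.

-0.3012

Euler: y_{n+1} = y_n + h·f(t_n, y_n).
t=0.000000, y=-0.270000: f=-0.356400 → y ← -0.270000 + 0.27·(-0.356400) = -0.366228
t=0.270000, y=-0.366228: f=-0.216690 → y ← -0.366228 + 0.27·(-0.216690) = -0.424734
t=0.540000, y=-0.424734: f=-0.046513 → y ← -0.424734 + 0.27·(-0.046513) = -0.437293
t=0.810000, y=-0.437293: f=0.147061 → y ← -0.437293 + 0.27·0.147061 = -0.397586
t=1.080000, y=-0.397586: f=0.357144 → y ← -0.397586 + 0.27·0.357144 = -0.301157
y(1.35) ≈ -0.3012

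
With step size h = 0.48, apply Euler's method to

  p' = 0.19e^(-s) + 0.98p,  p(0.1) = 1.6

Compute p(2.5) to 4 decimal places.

Euler: p_{n+1} = p_n + h·f(s_n, p_n).
s=0.100000, p=1.600000: f=1.739919 → p ← 1.600000 + 0.48·1.739919 = 2.435161
s=0.580000, p=2.435161: f=2.492839 → p ← 2.435161 + 0.48·2.492839 = 3.631724
s=1.060000, p=3.631724: f=3.624916 → p ← 3.631724 + 0.48·3.624916 = 5.371683
s=1.540000, p=5.371683: f=5.304982 → p ← 5.371683 + 0.48·5.304982 = 7.918075
s=2.020000, p=7.918075: f=7.784918 → p ← 7.918075 + 0.48·7.784918 = 11.654835
p(2.5) ≈ 11.6548

11.6548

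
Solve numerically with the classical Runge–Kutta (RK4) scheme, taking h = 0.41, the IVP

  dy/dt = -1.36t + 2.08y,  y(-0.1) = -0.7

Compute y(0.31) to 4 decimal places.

-1.7053

RK4: k1 = f(t_n, y_n); k2 = f(t_n + h/2, y_n + (h/2)·k1); k3 = f(t_n + h/2, y_n + (h/2)·k2); k4 = f(t_n + h, y_n + h·k3); y_{n+1} = y_n + (h/6)·(k1 + 2k2 + 2k3 + k4).
t=-0.100000, y=-0.700000:
  k1 = f(-0.100000, -0.700000) = -1.320000
  k2 = f(0.105000, -0.970600) = -2.161648
  k3 = f(0.105000, -1.143138) = -2.520527
  k4 = f(0.310000, -1.733416) = -4.027105
  y ← -0.700000 + (0.41/6)·(k1 + 2k2 + 2k3 + k4) = -1.705283
y(0.31) ≈ -1.7053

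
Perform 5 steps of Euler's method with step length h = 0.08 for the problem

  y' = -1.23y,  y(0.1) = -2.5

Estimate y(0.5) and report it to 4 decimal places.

Euler: y_{n+1} = y_n + h·f(s_n, y_n).
s=0.100000, y=-2.500000: f=3.075000 → y ← -2.500000 + 0.08·3.075000 = -2.254000
s=0.180000, y=-2.254000: f=2.772420 → y ← -2.254000 + 0.08·2.772420 = -2.032206
s=0.260000, y=-2.032206: f=2.499614 → y ← -2.032206 + 0.08·2.499614 = -1.832237
s=0.340000, y=-1.832237: f=2.253652 → y ← -1.832237 + 0.08·2.253652 = -1.651945
s=0.420000, y=-1.651945: f=2.031893 → y ← -1.651945 + 0.08·2.031893 = -1.489394
y(0.5) ≈ -1.4894

-1.4894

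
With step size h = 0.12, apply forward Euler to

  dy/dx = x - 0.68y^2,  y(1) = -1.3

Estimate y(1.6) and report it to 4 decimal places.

Euler: y_{n+1} = y_n + h·f(x_n, y_n).
x=1.000000, y=-1.300000: f=-0.149200 → y ← -1.300000 + 0.12·(-0.149200) = -1.317904
x=1.120000, y=-1.317904: f=-0.061072 → y ← -1.317904 + 0.12·(-0.061072) = -1.325233
x=1.240000, y=-1.325233: f=0.045756 → y ← -1.325233 + 0.12·0.045756 = -1.319742
x=1.360000, y=-1.319742: f=0.175631 → y ← -1.319742 + 0.12·0.175631 = -1.298666
x=1.480000, y=-1.298666: f=0.333157 → y ← -1.298666 + 0.12·0.333157 = -1.258687
y(1.6) ≈ -1.2587

-1.2587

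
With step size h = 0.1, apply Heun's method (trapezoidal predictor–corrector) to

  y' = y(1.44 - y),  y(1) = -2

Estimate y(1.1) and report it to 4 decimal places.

-2.8988

Heun: k1 = f(t_n, y_n); k2 = f(t_n + h, y_n + h·k1); y_{n+1} = y_n + (h/2)·(k1 + k2).
t=1.000000, y=-2.000000:
  k1 = f(1.000000, -2.000000) = -6.880000
  k2 = f(1.100000, -2.688000) = -11.096064
  y ← -2.000000 + (0.1/2)·(-6.880000 + (-11.096064)) = -2.898803
y(1.1) ≈ -2.8988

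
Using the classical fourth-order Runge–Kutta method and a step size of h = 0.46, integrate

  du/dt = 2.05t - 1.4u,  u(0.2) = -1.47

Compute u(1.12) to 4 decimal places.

0.3957

RK4: k1 = f(t_n, u_n); k2 = f(t_n + h/2, u_n + (h/2)·k1); k3 = f(t_n + h/2, u_n + (h/2)·k2); k4 = f(t_n + h, u_n + h·k3); u_{n+1} = u_n + (h/6)·(k1 + 2k2 + 2k3 + k4).
t=0.200000, u=-1.470000:
  k1 = f(0.200000, -1.470000) = 2.468000
  k2 = f(0.430000, -0.902360) = 2.144804
  k3 = f(0.430000, -0.976695) = 2.248873
  k4 = f(0.660000, -0.435518) = 1.962726
  u ← -1.470000 + (0.46/6)·(k1 + 2k2 + 2k3 + k4) = -0.456614
t=0.660000, u=-0.456614:
  k1 = f(0.660000, -0.456614) = 1.992259
  k2 = f(0.890000, 0.001606) = 1.822252
  k3 = f(0.890000, -0.037496) = 1.876994
  k4 = f(1.120000, 0.406804) = 1.726475
  u ← -0.456614 + (0.46/6)·(k1 + 2k2 + 2k3 + k4) = 0.395707
u(1.12) ≈ 0.3957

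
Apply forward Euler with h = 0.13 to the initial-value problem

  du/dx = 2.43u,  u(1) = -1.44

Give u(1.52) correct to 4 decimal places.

Euler: u_{n+1} = u_n + h·f(x_n, u_n).
x=1.000000, u=-1.440000: f=-3.499200 → u ← -1.440000 + 0.13·(-3.499200) = -1.894896
x=1.130000, u=-1.894896: f=-4.604597 → u ← -1.894896 + 0.13·(-4.604597) = -2.493494
x=1.260000, u=-2.493494: f=-6.059190 → u ← -2.493494 + 0.13·(-6.059190) = -3.281188
x=1.390000, u=-3.281188: f=-7.973288 → u ← -3.281188 + 0.13·(-7.973288) = -4.317716
u(1.52) ≈ -4.3177

-4.3177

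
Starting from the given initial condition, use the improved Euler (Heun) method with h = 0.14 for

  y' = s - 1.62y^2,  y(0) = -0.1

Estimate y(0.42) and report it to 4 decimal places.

-0.0163

Heun: k1 = f(s_n, y_n); k2 = f(s_n + h, y_n + h·k1); y_{n+1} = y_n + (h/2)·(k1 + k2).
s=0.000000, y=-0.100000:
  k1 = f(0.000000, -0.100000) = -0.016200
  k2 = f(0.140000, -0.102268) = 0.123057
  y ← -0.100000 + (0.14/2)·(-0.016200 + 0.123057) = -0.092520
s=0.140000, y=-0.092520:
  k1 = f(0.140000, -0.092520) = 0.126133
  k2 = f(0.280000, -0.074861) = 0.270921
  y ← -0.092520 + (0.14/2)·(0.126133 + 0.270921) = -0.064726
s=0.280000, y=-0.064726:
  k1 = f(0.280000, -0.064726) = 0.273213
  k2 = f(0.420000, -0.026476) = 0.418864
  y ← -0.064726 + (0.14/2)·(0.273213 + 0.418864) = -0.016281
y(0.42) ≈ -0.0163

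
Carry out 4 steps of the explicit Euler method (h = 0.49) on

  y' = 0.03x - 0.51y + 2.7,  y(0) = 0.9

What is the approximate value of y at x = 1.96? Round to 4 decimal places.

3.9395

Euler: y_{n+1} = y_n + h·f(x_n, y_n).
x=0.000000, y=0.900000: f=2.241000 → y ← 0.900000 + 0.49·2.241000 = 1.998090
x=0.490000, y=1.998090: f=1.695674 → y ← 1.998090 + 0.49·1.695674 = 2.828970
x=0.980000, y=2.828970: f=1.286625 → y ← 2.828970 + 0.49·1.286625 = 3.459417
x=1.470000, y=3.459417: f=0.979798 → y ← 3.459417 + 0.49·0.979798 = 3.939517
y(1.96) ≈ 3.9395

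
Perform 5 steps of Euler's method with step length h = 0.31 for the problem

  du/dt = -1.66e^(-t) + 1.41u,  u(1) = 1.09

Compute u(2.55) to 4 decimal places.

5.0893

Euler: u_{n+1} = u_n + h·f(t_n, u_n).
t=1.000000, u=1.090000: f=0.926220 → u ← 1.090000 + 0.31·0.926220 = 1.377128
t=1.310000, u=1.377128: f=1.493850 → u ← 1.377128 + 0.31·1.493850 = 1.840222
t=1.620000, u=1.840222: f=2.266201 → u ← 1.840222 + 0.31·2.266201 = 2.542744
t=1.930000, u=2.542744: f=3.344323 → u ← 2.542744 + 0.31·3.344323 = 3.579484
t=2.240000, u=3.579484: f=4.870351 → u ← 3.579484 + 0.31·4.870351 = 5.089293
u(2.55) ≈ 5.0893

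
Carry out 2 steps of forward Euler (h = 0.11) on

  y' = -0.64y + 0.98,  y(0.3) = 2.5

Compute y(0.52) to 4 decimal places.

Euler: y_{n+1} = y_n + h·f(t_n, y_n).
t=0.300000, y=2.500000: f=-0.620000 → y ← 2.500000 + 0.11·(-0.620000) = 2.431800
t=0.410000, y=2.431800: f=-0.576352 → y ← 2.431800 + 0.11·(-0.576352) = 2.368401
y(0.52) ≈ 2.3684

2.3684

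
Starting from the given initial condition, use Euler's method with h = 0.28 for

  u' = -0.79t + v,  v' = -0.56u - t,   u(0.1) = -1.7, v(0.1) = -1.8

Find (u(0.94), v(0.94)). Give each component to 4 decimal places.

-3.2626, -1.0728

Euler on (u,v): u_{n+1} = u_n + h·u', v_{n+1} = v_n + h·v'.
0.100000: (-1.700000, -1.800000); f=(-1.879000, 0.852000) → (-2.226120, -1.561440)
0.380000: (-2.226120, -1.561440); f=(-1.861640, 0.866627) → (-2.747379, -1.318784)
0.660000: (-2.747379, -1.318784); f=(-1.840184, 0.878532) → (-3.262631, -1.072795)
(u(0.94), v(0.94)) ≈ (-3.2626, -1.0728)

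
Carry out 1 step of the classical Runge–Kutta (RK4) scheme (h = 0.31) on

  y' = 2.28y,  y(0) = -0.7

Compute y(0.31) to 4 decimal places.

RK4: k1 = f(x_n, y_n); k2 = f(x_n + h/2, y_n + (h/2)·k1); k3 = f(x_n + h/2, y_n + (h/2)·k2); k4 = f(x_n + h, y_n + h·k3); y_{n+1} = y_n + (h/6)·(k1 + 2k2 + 2k3 + k4).
x=0.000000, y=-0.700000:
  k1 = f(0.000000, -0.700000) = -1.596000
  k2 = f(0.155000, -0.947380) = -2.160026
  k3 = f(0.155000, -1.034804) = -2.359353
  k4 = f(0.310000, -1.431400) = -3.263591
  y ← -0.700000 + (0.31/6)·(k1 + 2k2 + 2k3 + k4) = -1.418081
y(0.31) ≈ -1.4181

-1.4181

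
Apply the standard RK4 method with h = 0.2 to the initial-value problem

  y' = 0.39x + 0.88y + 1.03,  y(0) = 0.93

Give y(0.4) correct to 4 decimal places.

RK4: k1 = f(x_n, y_n); k2 = f(x_n + h/2, y_n + (h/2)·k1); k3 = f(x_n + h/2, y_n + (h/2)·k2); k4 = f(x_n + h, y_n + h·k3); y_{n+1} = y_n + (h/6)·(k1 + 2k2 + 2k3 + k4).
x=0.000000, y=0.930000:
  k1 = f(0.000000, 0.930000) = 1.848400
  k2 = f(0.100000, 1.114840) = 2.050059
  k3 = f(0.100000, 1.135006) = 2.067805
  k4 = f(0.200000, 1.343561) = 2.290334
  y ← 0.930000 + (0.2/6)·(k1 + 2k2 + 2k3 + k4) = 1.342482
x=0.200000, y=1.342482:
  k1 = f(0.200000, 1.342482) = 2.289384
  k2 = f(0.300000, 1.571421) = 2.529850
  k3 = f(0.300000, 1.595467) = 2.551011
  k4 = f(0.400000, 1.852684) = 2.816362
  y ← 1.342482 + (0.2/6)·(k1 + 2k2 + 2k3 + k4) = 1.851398
y(0.4) ≈ 1.8514

1.8514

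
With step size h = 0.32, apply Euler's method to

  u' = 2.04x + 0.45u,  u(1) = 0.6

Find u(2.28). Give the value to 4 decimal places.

Euler: u_{n+1} = u_n + h·f(x_n, u_n).
x=1.000000, u=0.600000: f=2.310000 → u ← 0.600000 + 0.32·2.310000 = 1.339200
x=1.320000, u=1.339200: f=3.295440 → u ← 1.339200 + 0.32·3.295440 = 2.393741
x=1.640000, u=2.393741: f=4.422783 → u ← 2.393741 + 0.32·4.422783 = 3.809031
x=1.960000, u=3.809031: f=5.712464 → u ← 3.809031 + 0.32·5.712464 = 5.637020
u(2.28) ≈ 5.6370

5.6370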